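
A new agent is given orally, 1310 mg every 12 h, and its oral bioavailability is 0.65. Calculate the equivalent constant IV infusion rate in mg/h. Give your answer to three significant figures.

71.0 mg/h

Equivalent systemic input: infusion rate = F·D/τ.
Rate = 0.65 × 1310 / 12 = 70.96 mg/h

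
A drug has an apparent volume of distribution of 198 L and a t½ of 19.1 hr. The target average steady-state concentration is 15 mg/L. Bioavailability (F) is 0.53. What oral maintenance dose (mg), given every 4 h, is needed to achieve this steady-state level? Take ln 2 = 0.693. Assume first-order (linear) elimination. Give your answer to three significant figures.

813 mg

CL = ln 2 · Vd / t½ = 0.693 × 198.0 / 19.1 = 7.184 L/h
D = CL × Css × τ / F = 7.184 × 15 × 4 / 0.53 = 813.3 mg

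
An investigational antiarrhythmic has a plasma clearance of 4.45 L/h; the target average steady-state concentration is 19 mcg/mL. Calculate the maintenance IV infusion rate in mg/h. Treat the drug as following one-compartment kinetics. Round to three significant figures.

Rate = CL × Css = 4.450 × 19 = 84.55 mg/h

84.6 mg/h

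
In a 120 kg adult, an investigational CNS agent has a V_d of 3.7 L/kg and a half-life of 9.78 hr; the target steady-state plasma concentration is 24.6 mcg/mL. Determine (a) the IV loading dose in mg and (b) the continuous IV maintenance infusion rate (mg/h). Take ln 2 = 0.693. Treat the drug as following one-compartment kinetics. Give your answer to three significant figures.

Total Vd = 3.7 × 120 = 444.0 L
LD = Vd × C = 444.0 × 24.6 = 10920 mg
CL = 0.693 × Vd / t½ = 0.693 × 444.0 / 9.78 = 31.46 L/h
Infusion rate = CL × Css = 31.46 × 24.6 = 773.9 mg/h

(a) 10900 mg; (b) 774 mg/h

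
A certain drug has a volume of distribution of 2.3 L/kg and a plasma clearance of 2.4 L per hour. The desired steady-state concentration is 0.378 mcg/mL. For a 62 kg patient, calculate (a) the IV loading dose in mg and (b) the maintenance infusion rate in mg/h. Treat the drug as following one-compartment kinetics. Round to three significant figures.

(a) 53.9 mg; (b) 0.907 mg/h

Total Vd = 2.3 × 62 = 142.6 L
LD = Vd · C_target = 142.6 × 0.378 = 53.90 mg
Maintenance infusion rate = CL × Css = 2.400 × 0.378 = 0.9072 mg/h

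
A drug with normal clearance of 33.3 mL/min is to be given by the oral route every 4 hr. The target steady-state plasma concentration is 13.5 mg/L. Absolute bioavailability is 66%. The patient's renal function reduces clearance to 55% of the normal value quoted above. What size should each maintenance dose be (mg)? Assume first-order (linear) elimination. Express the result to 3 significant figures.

89.9 mg

CL = 33.3 mL/min = 33.3 × 0.06 = 1.998 L/h
Patient clearance = 0.55 × 1.998 = 1.099 L/h
At steady state, dose per interval replaces the amount cleared in that interval: F·D/τ = CL·Css.
D = CL × Css × τ / F = 1.099 × 13.5 × 4 / 0.66 = 89.92 mg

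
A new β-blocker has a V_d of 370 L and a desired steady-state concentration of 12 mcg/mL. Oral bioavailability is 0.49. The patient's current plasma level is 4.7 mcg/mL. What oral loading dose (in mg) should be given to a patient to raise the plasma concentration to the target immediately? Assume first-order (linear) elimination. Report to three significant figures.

Concentration deficit ΔC = 12 − 4.7 = 7.300 mg/L
LD = Vd × ΔC / F = 370.0 × 7.300 / 0.49 = 5512 mg

5510 mg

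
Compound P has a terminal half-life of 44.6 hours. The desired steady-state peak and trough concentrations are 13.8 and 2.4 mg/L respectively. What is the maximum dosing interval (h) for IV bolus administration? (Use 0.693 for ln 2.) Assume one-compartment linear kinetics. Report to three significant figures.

k = 0.693 / t½ = 0.693 / 44.6 = 0.01554 h⁻¹
Between IV bolus doses, concentration decays as C = C₀·e^(−kτ), so C_peak/C_trough = e^(kτ).
τ_max = ln(C_peak/C_trough) / k = ln(13.8/2.4) / 0.01554 = 1.749 / 0.01554 = 112.5 h

113 h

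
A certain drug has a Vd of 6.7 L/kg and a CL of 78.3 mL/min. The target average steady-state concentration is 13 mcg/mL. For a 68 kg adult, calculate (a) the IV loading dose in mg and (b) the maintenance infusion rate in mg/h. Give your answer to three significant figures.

(a) 5920 mg; (b) 61.1 mg/h

Vd(total) = 68 kg × 6.7 L/kg = 455.6 L
LD = Vd · C_target = 455.6 × 13 = 5923 mg
CL = 78.3 mL/min = 78.3 × 0.06 = 4.698 L/h
Maintenance infusion rate = CL × Css = 4.698 × 13 = 61.07 mg/h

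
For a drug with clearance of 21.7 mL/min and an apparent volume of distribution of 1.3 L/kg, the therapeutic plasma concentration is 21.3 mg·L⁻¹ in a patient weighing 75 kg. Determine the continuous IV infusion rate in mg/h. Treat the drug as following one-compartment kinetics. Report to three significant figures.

Convert clearance: 21.7 mL/min × 60 min/h ÷ 1000 mL/L = 1.302 L/h
Infusion rate = CL · Css = 1.302 L/h × 21.3 mg/L = 27.73 mg/h

27.7 mg/h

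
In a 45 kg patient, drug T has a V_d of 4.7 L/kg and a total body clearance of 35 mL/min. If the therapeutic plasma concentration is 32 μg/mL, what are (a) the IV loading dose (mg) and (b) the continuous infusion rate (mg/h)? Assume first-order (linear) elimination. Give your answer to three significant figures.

Total Vd = 4.7 × 45 = 211.5 L
Loading: fill Vd to C_target → 211.5 L × 32 mg/L = 6768 mg
CL = 35 mL/min = 35 × 0.06 = 2.100 L/h
Infusion rate = 2.100 L/h × 32 mg/L = 67.20 mg/h

(a) 6770 mg; (b) 67.2 mg/h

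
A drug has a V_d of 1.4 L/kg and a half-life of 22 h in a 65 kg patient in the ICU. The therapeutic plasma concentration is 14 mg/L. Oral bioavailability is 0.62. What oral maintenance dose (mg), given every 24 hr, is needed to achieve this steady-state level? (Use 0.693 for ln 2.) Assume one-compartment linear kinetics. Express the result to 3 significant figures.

1550 mg

Vd = 1.4 L/kg × 65 kg = 91.00 L
CL = ln 2 · Vd / t½ = 0.693 × 91.00 / 22 = 2.867 L/h
D = CL × Css × τ / F = 2.867 × 14 × 24 / 0.62 = 1554 mg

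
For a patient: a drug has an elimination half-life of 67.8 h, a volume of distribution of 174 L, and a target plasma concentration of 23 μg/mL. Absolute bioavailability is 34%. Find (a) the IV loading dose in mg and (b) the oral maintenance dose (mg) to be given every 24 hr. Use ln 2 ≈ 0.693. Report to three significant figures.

LD = Vd × C = 174.0 × 23 = 4002 mg
CL = 0.693 × Vd / t½ = 0.693 × 174.0 / 67.8 = 1.778 L/h
D = CL × Css × τ / F = 1.778 × 23 × 24 / 0.34 = 2887 mg

(a) 4000 mg; (b) 2890 mg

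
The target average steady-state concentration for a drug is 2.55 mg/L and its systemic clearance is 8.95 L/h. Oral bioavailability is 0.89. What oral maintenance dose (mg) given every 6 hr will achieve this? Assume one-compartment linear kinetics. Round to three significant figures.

D = CL × Css × τ / F = 8.950 × 2.55 × 6 / 0.89 = 153.9 mg

154 mg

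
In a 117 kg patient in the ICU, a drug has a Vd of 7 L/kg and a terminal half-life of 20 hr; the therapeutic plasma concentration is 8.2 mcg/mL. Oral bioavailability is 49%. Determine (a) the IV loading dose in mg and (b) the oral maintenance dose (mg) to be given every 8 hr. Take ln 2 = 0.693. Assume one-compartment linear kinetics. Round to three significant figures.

Vd = 7 L/kg × 117 kg = 819.0 L
LD = Vd × C = 819.0 × 8.2 = 6716 mg
CL = 0.693 × Vd / t½ = 0.693 × 819.0 / 20 = 28.38 L/h
D = CL × Css × τ / F = 28.38 × 8.2 × 8 / 0.49 = 3799 mg

(a) 6720 mg; (b) 3800 mg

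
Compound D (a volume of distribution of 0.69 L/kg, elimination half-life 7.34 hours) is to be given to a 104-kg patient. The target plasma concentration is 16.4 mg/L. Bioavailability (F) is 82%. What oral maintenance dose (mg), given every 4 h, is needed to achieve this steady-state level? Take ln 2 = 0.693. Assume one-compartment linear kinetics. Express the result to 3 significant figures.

Vd(total) = 104 kg × 0.69 L/kg = 71.76 L
CL = 0.693 × Vd / t½ = 0.693 × 71.76 / 7.34 = 6.775 L/h
D = CL × Css × τ / F = 6.775 × 16.4 × 4 / 0.82 = 542.0 mg

542 mg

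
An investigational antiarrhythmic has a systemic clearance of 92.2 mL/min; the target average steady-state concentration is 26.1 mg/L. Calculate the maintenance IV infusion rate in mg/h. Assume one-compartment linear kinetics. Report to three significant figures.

CL = 92.2 mL/min = 92.2 × 0.06 = 5.532 L/h
Rate = CL × Css = 5.532 × 26.1 = 144.4 mg/h

144 mg/h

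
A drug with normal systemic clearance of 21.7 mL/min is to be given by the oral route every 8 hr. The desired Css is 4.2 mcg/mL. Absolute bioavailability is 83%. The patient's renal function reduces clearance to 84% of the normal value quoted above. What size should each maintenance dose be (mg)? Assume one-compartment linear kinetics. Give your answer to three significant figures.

CL = 21.7 mL/min = 21.7 × 0.06 = 1.302 L/h
Patient clearance = 0.84 × 1.302 = 1.094 L/h
D = CL × Css × τ / F = 1.094 × 4.2 × 8 / 0.83 = 44.29 mg

44.3 mg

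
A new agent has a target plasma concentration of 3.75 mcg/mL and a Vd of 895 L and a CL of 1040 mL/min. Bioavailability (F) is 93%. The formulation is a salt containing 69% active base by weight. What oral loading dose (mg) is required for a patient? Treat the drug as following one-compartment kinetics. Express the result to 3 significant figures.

The loading dose fills Vd to the target concentration; clearance is irrelevant here.
LD = Vd × C / F / S = 895.0 × 3.750 / 0.93 / 0.69 = 5230 mg

5230 mg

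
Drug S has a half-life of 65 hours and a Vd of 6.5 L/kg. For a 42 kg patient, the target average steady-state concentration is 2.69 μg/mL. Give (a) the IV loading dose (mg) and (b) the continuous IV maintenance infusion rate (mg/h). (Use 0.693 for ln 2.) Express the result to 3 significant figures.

Total Vd = 6.5 × 42 = 273.0 L
LD = Vd × C = 273.0 × 2.69 = 734.4 mg
CL = 0.693 × Vd / t½ = 0.693 × 273.0 / 65 = 2.911 L/h
Infusion rate = CL × Css = 2.911 × 2.69 = 7.831 mg/h

(a) 734 mg; (b) 7.83 mg/h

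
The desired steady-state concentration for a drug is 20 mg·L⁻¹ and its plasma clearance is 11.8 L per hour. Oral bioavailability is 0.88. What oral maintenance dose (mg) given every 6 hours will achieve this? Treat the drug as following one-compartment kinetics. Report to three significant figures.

D = CL × Css × τ / F = 11.80 × 20 × 6 / 0.88 = 1609 mg

1610 mg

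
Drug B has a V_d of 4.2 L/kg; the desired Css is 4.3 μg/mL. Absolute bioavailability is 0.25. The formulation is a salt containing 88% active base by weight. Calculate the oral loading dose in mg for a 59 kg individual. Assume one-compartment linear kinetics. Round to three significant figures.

Vd = 4.2 L/kg × 59 kg = 247.8 L
The loading dose fills Vd to the target concentration.
LD = Vd × C / F / S = 247.8 × 4.300 / 0.25 / 0.88 = 4843 mg

4840 mg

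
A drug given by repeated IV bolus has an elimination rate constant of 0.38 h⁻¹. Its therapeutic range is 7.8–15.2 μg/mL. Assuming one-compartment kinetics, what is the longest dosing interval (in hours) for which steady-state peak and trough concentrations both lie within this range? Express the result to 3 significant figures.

1.76 h

Between IV bolus doses, concentration decays as C = C₀·e^(−kτ), so C_peak/C_trough = e^(kτ).
τ_max = ln(C_peak/C_trough) / k = ln(15.2/7.8) / 0.3800 = 0.6672 / 0.3800 = 1.756 h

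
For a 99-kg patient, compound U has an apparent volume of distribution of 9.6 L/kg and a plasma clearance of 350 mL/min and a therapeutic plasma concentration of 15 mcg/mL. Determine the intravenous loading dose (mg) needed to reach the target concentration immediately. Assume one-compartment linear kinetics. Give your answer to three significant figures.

14300 mg

Total Vd = 9.6 × 99 = 950.4 L
The loading dose fills Vd to the target concentration; clearance is irrelevant here.
LD = Vd × C = 950.4 × 15.00 = 14260 mg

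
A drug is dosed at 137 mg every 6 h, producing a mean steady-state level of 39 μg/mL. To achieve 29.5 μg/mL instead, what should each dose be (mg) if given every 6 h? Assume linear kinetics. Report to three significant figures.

104 mg

With linear kinetics, Css is proportional to dose rate (D/τ) at fixed clearance.
D₂ = D₁ × (Css,target / Css,current) = 137 × 29.5/39 = 103.6 mg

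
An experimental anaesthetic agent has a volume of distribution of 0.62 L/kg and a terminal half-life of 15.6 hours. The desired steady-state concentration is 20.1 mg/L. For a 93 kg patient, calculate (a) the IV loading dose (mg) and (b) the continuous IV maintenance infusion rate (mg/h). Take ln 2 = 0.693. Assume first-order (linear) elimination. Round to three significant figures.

Vd = 0.62 L/kg × 93 kg = 57.66 L
LD = Vd × C = 57.66 × 20.1 = 1159 mg
CL = 0.693 × Vd / t½ = 0.693 × 57.66 / 15.6 = 2.561 L/h
Infusion rate = CL × Css = 2.561 × 20.1 = 51.48 mg/h

(a) 1160 mg; (b) 51.5 mg/h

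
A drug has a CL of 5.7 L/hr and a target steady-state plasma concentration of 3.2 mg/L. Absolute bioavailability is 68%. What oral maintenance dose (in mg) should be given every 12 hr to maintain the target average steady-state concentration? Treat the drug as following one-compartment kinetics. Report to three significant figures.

322 mg

At steady state, dose per interval replaces the amount cleared in that interval: F·D/τ = CL·Css.
D = CL × Css × τ / F = 5.700 × 3.2 × 12 / 0.68 = 321.9 mg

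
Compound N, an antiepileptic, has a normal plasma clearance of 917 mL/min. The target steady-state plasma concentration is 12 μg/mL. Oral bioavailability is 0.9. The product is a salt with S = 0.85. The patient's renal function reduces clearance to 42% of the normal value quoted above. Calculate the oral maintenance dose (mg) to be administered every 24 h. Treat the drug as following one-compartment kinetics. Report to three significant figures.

CL = 917 mL/min = 917 × 0.06 = 55.02 L/h
Patient clearance = 0.42 × 55.02 = 23.11 L/h
D = CL × Css × τ / F / S = 23.11 × 12 × 24 / 0.9 / 0.85 = 8700 mg

8700 mg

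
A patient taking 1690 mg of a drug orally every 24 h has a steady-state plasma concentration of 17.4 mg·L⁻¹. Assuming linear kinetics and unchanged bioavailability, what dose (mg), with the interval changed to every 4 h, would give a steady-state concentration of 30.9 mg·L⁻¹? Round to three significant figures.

With linear kinetics, Css is proportional to dose rate (D/τ) at fixed clearance.
D₂ = D₁ × (Css,target / Css,current) × (τ₂/τ₁) = 1690 × (30.9/17.4) × (4/24) = 500.2 mg

500 mg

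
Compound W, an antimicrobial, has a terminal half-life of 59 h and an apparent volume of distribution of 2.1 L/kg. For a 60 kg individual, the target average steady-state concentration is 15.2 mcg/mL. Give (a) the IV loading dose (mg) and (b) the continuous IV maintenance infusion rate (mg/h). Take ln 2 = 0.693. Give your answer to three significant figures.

(a) 1920 mg; (b) 22.5 mg/h

Total Vd = 2.1 × 60 = 126.0 L
LD = Vd × C = 126.0 × 15.2 = 1915 mg
CL = 0.693 × Vd / t½ = 0.693 × 126.0 / 59 = 1.480 L/h
Infusion rate = CL × Css = 1.480 × 15.2 = 22.50 mg/h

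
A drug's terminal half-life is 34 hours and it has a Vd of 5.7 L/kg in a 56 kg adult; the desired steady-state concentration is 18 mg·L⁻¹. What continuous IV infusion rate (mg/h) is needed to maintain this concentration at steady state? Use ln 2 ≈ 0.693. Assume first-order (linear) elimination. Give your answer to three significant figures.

117 mg/h

Vd = 5.7 L/kg × 56 kg = 319.2 L
CL = ln 2 · Vd / t½ = 0.693 × 319.2 / 34 = 6.506 L/h
Infusion rate = CL × Css = 6.506 × 18 = 117.1 mg/h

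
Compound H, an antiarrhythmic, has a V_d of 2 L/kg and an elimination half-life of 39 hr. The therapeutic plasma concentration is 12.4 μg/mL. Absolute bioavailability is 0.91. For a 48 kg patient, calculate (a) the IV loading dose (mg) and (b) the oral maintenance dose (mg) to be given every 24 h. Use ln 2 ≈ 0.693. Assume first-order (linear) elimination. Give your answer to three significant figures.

Vd(total) = 48 kg × 2 L/kg = 96.00 L
LD = Vd × C = 96.00 × 12.4 = 1190 mg
CL = 0.693 × Vd / t½ = 0.693 × 96.00 / 39 = 1.706 L/h
D = CL × Css × τ / F = 1.706 × 12.4 × 24 / 0.91 = 557.9 mg

(a) 1190 mg; (b) 558 mg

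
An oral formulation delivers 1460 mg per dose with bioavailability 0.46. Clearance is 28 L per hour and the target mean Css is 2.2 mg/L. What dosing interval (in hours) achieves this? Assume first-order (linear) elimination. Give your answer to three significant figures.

F·D/τ = CL·Css → τ = F·D / (CL·Css).
τ = 0.46 × 1460 / (28 × 2.2) = 10.90 h

10.9 h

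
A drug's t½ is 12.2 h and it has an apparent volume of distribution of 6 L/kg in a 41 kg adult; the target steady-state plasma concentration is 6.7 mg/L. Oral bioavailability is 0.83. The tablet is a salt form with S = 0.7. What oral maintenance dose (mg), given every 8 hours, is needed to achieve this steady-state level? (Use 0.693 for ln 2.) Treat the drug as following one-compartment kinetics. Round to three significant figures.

Vd(total) = 41 kg × 6 L/kg = 246.0 L
CL = ln 2 · Vd / t½ = 0.693 × 246.0 / 12.2 = 13.97 L/h
D = CL × Css × τ / F / S = 13.97 × 6.7 × 8 / 0.83 / 0.7 = 1289 mg

1290 mg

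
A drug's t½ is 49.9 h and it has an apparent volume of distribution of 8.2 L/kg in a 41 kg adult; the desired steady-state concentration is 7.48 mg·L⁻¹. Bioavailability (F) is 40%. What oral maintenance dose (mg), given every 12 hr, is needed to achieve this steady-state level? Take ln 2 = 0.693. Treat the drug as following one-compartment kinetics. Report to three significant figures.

Vd = 8.2 L/kg × 41 kg = 336.2 L
CL = 0.693 × Vd / t½ = 0.693 × 336.2 / 49.9 = 4.669 L/h
D = CL × Css × τ / F = 4.669 × 7.48 × 12 / 0.4 = 1048 mg

1050 mg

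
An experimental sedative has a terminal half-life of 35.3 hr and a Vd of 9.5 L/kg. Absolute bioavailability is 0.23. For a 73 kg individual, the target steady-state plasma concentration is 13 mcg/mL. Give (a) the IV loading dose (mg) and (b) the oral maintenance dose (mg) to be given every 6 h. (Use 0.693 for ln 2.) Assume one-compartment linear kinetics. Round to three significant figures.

(a) 9020 mg; (b) 4620 mg

Vd(total) = 73 kg × 9.5 L/kg = 693.5 L
LD = Vd × C = 693.5 × 13 = 9016 mg
CL = 0.693 × Vd / t½ = 0.693 × 693.5 / 35.3 = 13.61 L/h
D = CL × Css × τ / F = 13.61 × 13 × 6 / 0.23 = 4616 mg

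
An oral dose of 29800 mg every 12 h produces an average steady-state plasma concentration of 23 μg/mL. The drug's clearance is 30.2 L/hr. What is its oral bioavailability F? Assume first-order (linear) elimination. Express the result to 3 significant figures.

0.280

F·D/τ = CL·Css at steady state → F = CL·Css·τ / D.
F = 30.2 × 23 × 12 / 29800 = 0.280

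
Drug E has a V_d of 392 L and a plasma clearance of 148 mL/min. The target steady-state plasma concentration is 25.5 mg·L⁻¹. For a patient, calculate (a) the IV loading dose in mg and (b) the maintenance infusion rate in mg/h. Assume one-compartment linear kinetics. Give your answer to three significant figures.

Loading: fill Vd to C_target → 392.0 L × 25.5 mg/L = 9996 mg
CL = 148 mL/min = 148 × 0.06 = 8.880 L/h
Maintenance infusion rate = CL × Css = 8.880 × 25.5 = 226.4 mg/h

(a) 10000 mg; (b) 226 mg/h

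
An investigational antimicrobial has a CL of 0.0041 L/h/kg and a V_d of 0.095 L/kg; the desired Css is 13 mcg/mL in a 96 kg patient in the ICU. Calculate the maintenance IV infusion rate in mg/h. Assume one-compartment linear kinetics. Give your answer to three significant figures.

CL = 0.0041 L/h/kg × 96 kg = 0.3936 L/h
R₀ = 0.3936 × 13 = 5.117 mg/h

5.12 mg/h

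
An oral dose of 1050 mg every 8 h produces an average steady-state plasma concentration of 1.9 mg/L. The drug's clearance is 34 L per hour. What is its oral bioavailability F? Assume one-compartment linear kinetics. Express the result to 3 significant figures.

0.492

F·D/τ = CL·Css at steady state → F = CL·Css·τ / D.
F = 34 × 1.9 × 8 / 1050 = 0.492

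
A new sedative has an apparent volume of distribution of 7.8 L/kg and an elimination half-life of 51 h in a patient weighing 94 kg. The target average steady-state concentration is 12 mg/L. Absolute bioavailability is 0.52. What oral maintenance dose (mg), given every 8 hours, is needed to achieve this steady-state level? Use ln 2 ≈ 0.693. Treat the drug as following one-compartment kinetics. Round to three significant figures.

Vd = 7.8 L/kg × 94 kg = 733.2 L
CL = ln 2 · Vd / t½ = 0.693 × 733.2 / 51 = 9.963 L/h
D = CL × Css × τ / F = 9.963 × 12 × 8 / 0.52 = 1839 mg

1840 mg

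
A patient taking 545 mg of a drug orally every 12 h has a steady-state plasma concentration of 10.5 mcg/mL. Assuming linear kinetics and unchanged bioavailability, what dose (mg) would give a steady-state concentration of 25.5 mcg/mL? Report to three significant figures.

For first-order elimination, Css ∝ F·D/(CL·τ); F and CL are unchanged, so Css ∝ D/τ.
D₂ = D₁ × (Css,target / Css,current) = 545 × 25.5/10.5 = 1324 mg

1320 mg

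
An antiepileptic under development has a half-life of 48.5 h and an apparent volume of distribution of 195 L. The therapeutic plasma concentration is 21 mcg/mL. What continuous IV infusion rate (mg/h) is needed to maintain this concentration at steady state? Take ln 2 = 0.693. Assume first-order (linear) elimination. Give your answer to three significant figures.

CL = 0.693 × Vd / t½ = 0.693 × 195.0 / 48.5 = 2.786 L/h
Infusion rate = CL × Css = 2.786 × 21 = 58.51 mg/h

58.5 mg/h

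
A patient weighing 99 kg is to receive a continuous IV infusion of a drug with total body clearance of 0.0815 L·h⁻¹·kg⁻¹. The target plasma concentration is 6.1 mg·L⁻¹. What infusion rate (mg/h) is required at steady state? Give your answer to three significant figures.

49.2 mg/h

CL = 0.0815 L·h⁻¹·kg⁻¹ × 99 kg = 8.069 L/h
At steady state, infusion rate equals elimination rate: rate in = CL × Css.
Infusion rate = CL · Css = 8.069 L/h × 6.1 mg/L = 49.22 mg/h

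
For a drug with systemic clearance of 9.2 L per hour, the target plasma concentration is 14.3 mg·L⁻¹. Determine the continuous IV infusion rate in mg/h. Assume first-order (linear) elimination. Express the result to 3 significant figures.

132 mg/h

Rate = CL × Css = 9.200 × 14.3 = 131.6 mg/h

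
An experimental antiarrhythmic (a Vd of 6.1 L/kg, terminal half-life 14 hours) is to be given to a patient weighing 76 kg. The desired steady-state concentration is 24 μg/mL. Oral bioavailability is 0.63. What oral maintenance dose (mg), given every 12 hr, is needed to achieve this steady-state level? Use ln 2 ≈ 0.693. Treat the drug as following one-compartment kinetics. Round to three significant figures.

10500 mg

Total Vd = 6.1 × 76 = 463.6 L
CL = ln 2 · Vd / t½ = 0.693 × 463.6 / 14 = 22.95 L/h
D = CL × Css × τ / F = 22.95 × 24 × 12 / 0.63 = 10490 mg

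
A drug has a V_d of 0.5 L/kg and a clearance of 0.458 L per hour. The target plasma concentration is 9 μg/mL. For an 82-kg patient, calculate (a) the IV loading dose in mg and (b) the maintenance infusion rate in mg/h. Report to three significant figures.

(a) 369 mg; (b) 4.12 mg/h

Vd(total) = 82 kg × 0.5 L/kg = 41.00 L
LD = Vd · C_target = 41.00 × 9 = 369.0 mg
Maintenance: replace elimination → rate = CL × Css = 0.4580 × 9 = 4.122 mg/h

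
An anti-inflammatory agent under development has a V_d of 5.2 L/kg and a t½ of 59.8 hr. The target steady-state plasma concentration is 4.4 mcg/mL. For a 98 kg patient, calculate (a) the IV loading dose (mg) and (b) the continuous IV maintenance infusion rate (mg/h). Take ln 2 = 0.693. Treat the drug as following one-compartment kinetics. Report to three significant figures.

(a) 2240 mg; (b) 26.0 mg/h

Vd(total) = 98 kg × 5.2 L/kg = 509.6 L
LD = Vd × C = 509.6 × 4.4 = 2242 mg
CL = 0.693 × Vd / t½ = 0.693 × 509.6 / 59.8 = 5.906 L/h
Infusion rate = CL × Css = 5.906 × 4.4 = 25.99 mg/h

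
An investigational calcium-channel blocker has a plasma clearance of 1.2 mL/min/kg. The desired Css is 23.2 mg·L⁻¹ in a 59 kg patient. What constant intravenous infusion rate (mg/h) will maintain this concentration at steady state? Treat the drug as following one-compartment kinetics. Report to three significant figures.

CL = 1.2 mL/min/kg × 59 kg = 70.80 mL/min = 70.80 × 60/1000 = 4.248 L/h
At steady state, infusion rate equals elimination rate: rate in = CL × Css.
Infusion rate = CL · Css = 4.248 L/h × 23.2 mg/L = 98.55 mg/h

98.6 mg/h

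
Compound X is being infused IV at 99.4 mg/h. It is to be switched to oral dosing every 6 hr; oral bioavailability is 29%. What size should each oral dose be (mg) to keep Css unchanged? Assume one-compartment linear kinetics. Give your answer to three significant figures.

2060 mg

To maintain the same Css, the systemic dosing rate must be unchanged: F·D/τ = infusion rate.
D = rate × τ / F = 99.4 × 6 / 0.29 = 2057 mg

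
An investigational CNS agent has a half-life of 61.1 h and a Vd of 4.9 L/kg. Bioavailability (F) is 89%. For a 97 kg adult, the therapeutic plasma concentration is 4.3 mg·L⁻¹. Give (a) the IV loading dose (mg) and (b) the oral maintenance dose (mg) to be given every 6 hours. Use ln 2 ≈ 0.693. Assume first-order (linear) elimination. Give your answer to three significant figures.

(a) 2040 mg; (b) 156 mg

Vd = 4.9 L/kg × 97 kg = 475.3 L
LD = Vd × C = 475.3 × 4.3 = 2044 mg
CL = 0.693 × Vd / t½ = 0.693 × 475.3 / 61.1 = 5.391 L/h
D = CL × Css × τ / F = 5.391 × 4.3 × 6 / 0.89 = 156.3 mg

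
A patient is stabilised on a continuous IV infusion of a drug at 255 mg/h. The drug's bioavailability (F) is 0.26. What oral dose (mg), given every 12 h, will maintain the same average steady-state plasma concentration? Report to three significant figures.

11800 mg

To maintain the same Css, the systemic dosing rate must be unchanged: F·D/τ = infusion rate.
D = rate × τ / F = 255 × 12 / 0.26 = 11770 mg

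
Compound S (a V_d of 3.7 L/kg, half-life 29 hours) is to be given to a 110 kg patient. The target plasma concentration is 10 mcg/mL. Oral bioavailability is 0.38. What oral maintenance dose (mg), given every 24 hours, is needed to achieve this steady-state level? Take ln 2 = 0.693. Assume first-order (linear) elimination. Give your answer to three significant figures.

6140 mg

Vd = 3.7 L/kg × 110 kg = 407.0 L
CL = 0.693 × Vd / t½ = 0.693 × 407.0 / 29 = 9.726 L/h
D = CL × Css × τ / F = 9.726 × 10 × 24 / 0.38 = 6143 mg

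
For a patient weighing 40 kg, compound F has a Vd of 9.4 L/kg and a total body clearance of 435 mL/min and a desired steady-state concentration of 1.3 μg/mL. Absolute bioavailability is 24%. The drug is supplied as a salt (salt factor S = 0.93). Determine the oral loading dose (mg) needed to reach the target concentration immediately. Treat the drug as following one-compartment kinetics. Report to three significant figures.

Vd = 9.4 L/kg × 40 kg = 376.0 L
LD = Vd × C / F / S = 376.0 × 1.300 / 0.24 / 0.93 = 2190 mg

2190 mg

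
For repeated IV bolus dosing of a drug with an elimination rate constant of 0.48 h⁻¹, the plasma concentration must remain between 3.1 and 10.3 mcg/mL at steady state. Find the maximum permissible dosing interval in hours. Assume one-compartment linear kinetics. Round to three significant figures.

Between IV bolus doses, concentration decays as C = C₀·e^(−kτ), so C_peak/C_trough = e^(kτ).
τ_max = ln(C_peak/C_trough) / k = ln(10.3/3.1) / 0.4800 = 1.201 / 0.4800 = 2.502 h

2.50 h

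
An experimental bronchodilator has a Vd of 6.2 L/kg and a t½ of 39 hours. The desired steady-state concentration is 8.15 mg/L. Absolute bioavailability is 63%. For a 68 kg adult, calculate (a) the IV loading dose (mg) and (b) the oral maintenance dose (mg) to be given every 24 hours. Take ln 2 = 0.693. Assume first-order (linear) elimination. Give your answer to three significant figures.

(a) 3440 mg; (b) 2330 mg

Total Vd = 6.2 × 68 = 421.6 L
LD = Vd × C = 421.6 × 8.15 = 3436 mg
CL = 0.693 × Vd / t½ = 0.693 × 421.6 / 39 = 7.492 L/h
D = CL × Css × τ / F = 7.492 × 8.15 × 24 / 0.63 = 2326 mg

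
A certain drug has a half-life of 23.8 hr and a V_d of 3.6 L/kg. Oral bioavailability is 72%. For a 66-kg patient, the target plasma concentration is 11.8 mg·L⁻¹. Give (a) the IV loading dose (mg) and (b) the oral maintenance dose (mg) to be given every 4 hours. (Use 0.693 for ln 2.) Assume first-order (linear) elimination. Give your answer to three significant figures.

Total Vd = 3.6 × 66 = 237.6 L
LD = Vd × C = 237.6 × 11.8 = 2804 mg
CL = 0.693 × Vd / t½ = 0.693 × 237.6 / 23.8 = 6.918 L/h
D = CL × Css × τ / F = 6.918 × 11.8 × 4 / 0.72 = 453.5 mg

(a) 2800 mg; (b) 454 mg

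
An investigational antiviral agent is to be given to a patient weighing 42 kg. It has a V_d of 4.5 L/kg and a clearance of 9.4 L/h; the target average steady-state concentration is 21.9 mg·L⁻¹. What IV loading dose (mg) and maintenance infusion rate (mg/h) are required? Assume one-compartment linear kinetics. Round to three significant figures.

Vd = 4.5 L/kg × 42 kg = 189.0 L
LD = Vd · C_target = 189.0 × 21.9 = 4139 mg
Maintenance: replace elimination → rate = CL × Css = 9.400 × 21.9 = 205.9 mg/h

(a) 4140 mg; (b) 206 mg/h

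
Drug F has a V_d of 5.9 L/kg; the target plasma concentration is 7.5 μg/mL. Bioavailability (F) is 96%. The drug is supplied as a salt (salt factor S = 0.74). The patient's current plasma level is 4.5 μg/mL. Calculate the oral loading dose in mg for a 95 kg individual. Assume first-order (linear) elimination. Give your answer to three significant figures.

2370 mg

Vd = 5.9 L/kg × 95 kg = 560.5 L
Concentration deficit ΔC = 7.5 − 4.5 = 3.000 mg/L
LD = Vd × ΔC / F / S = 560.5 × 3.000 / 0.96 / 0.74 = 2367 mg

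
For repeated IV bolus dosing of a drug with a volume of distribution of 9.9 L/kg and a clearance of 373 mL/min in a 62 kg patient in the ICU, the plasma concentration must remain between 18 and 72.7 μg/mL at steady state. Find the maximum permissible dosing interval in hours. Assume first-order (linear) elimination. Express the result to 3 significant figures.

38.3 h

Vd = 9.9 L/kg × 62 kg = 613.8 L
CL = 373 mL/min × 60/1000 = 22.38 L/h
k = CL / Vd = 22.38 / 613.8 = 0.03646 h⁻¹
Between IV bolus doses, concentration decays as C = C₀·e^(−kτ), so C_peak/C_trough = e^(kτ).
τ_max = ln(C_peak/C_trough) / k = ln(72.7/18) / 0.03646 = 1.396 / 0.03646 = 38.29 h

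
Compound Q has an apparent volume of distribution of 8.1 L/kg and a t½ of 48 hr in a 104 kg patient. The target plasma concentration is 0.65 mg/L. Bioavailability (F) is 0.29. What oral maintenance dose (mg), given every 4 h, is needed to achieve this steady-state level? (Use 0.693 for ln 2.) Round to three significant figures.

Vd(total) = 104 kg × 8.1 L/kg = 842.4 L
CL = 0.693 × Vd / t½ = 0.693 × 842.4 / 48 = 12.16 L/h
D = CL × Css × τ / F = 12.16 × 0.65 × 4 / 0.29 = 109.0 mg

109 mg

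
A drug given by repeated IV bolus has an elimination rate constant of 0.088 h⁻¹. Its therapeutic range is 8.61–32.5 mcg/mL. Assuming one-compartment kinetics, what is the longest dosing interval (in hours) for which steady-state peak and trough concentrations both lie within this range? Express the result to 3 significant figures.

15.1 h

Between IV bolus doses, concentration decays as C = C₀·e^(−kτ), so C_peak/C_trough = e^(kτ).
τ_max = ln(C_peak/C_trough) / k = ln(32.5/8.61) / 0.08800 = 1.328 / 0.08800 = 15.09 h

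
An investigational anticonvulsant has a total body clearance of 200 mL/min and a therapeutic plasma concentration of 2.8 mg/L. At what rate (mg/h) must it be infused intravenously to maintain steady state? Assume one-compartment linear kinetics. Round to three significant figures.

Convert clearance: 200 mL/min × 60 min/h ÷ 1000 mL/L = 12.00 L/h
At steady state, infusion rate equals elimination rate: rate in = CL × Css.
Rate = CL × Css = 12.00 × 2.8 = 33.60 mg/h

33.6 mg/h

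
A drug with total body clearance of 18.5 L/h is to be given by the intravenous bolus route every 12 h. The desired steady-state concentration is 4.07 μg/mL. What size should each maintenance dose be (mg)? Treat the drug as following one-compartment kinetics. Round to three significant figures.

D = CL × Css × τ = 18.50 × 4.07 × 12 = 903.5 mg

904 mg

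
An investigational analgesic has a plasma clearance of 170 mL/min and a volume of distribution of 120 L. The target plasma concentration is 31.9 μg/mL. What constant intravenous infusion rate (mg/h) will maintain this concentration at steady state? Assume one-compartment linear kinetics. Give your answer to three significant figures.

Convert clearance: 170 mL/min × 60 min/h ÷ 1000 mL/L = 10.20 L/h
Infusion rate = CL · Css = 10.20 L/h × 31.9 mg/L = 325.4 mg/h

325 mg/h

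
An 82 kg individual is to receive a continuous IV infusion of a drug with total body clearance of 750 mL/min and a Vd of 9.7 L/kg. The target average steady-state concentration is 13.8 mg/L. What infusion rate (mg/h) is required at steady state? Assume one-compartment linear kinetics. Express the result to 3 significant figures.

621 mg/h

CL = 750 mL/min × 60/1000 = 45.00 L/h
At steady state, infusion rate equals elimination rate: rate in = CL × Css.
R₀ = 45.00 × 13.8 = 621.0 mg/h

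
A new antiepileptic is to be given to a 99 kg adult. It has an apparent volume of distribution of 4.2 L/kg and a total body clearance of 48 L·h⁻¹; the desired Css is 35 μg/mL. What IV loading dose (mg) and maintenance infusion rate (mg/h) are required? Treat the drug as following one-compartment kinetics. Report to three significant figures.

(a) 14600 mg; (b) 1680 mg/h

Vd(total) = 99 kg × 4.2 L/kg = 415.8 L
LD = Vd · C_target = 415.8 × 35 = 14550 mg
Infusion rate = 48.00 L/h × 35 mg/L = 1680 mg/h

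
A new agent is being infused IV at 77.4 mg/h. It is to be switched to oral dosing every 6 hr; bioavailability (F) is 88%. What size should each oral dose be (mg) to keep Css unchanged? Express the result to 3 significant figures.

528 mg

To maintain the same Css, the systemic dosing rate must be unchanged: F·D/τ = infusion rate.
D = rate × τ / F = 77.4 × 6 / 0.88 = 527.7 mg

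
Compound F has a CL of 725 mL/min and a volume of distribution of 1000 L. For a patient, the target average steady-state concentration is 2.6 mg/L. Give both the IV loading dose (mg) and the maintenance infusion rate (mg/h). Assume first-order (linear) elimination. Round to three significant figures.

(a) 2600 mg; (b) 113 mg/h

Loading dose = Vd × C = 1000 × 2.6 = 2600 mg
CL = 725 mL/min = 725 × 0.06 = 43.50 L/h
Infusion rate = 43.50 L/h × 2.6 mg/L = 113.1 mg/h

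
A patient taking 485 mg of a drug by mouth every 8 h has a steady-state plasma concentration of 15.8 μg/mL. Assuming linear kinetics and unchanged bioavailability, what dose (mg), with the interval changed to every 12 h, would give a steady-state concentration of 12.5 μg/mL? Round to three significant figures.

For first-order elimination, Css ∝ F·D/(CL·τ); F and CL are unchanged, so Css ∝ D/τ.
D₂ = D₁ × (Css,target / Css,current) × (τ₂/τ₁) = 485 × (12.5/15.8) × (12/8) = 575.6 mg

576 mg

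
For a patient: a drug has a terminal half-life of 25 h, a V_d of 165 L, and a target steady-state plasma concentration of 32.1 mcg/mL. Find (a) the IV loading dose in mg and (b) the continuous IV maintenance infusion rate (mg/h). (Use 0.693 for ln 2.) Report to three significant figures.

(a) 5300 mg; (b) 147 mg/h

LD = Vd × C = 165.0 × 32.1 = 5297 mg
CL = 0.693 × Vd / t½ = 0.693 × 165.0 / 25 = 4.574 L/h
Infusion rate = CL × Css = 4.574 × 32.1 = 146.8 mg/h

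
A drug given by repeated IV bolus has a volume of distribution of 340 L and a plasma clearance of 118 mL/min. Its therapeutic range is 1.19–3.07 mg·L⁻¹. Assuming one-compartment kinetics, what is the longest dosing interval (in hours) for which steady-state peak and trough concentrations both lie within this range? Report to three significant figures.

CL = 118 mL/min = 118 × 0.06 = 7.080 L/h
k = CL / Vd = 7.080 / 340.0 = 0.02082 h⁻¹
Between IV bolus doses, concentration decays as C = C₀·e^(−kτ), so C_peak/C_trough = e^(kτ).
τ_max = ln(C_peak/C_trough) / k = ln(3.07/1.19) / 0.02082 = 0.9477 / 0.02082 = 45.52 h

45.5 h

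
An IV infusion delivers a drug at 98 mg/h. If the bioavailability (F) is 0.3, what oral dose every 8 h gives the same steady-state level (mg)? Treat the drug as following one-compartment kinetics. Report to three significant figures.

To maintain the same Css, the systemic dosing rate must be unchanged: F·D/τ = infusion rate.
D = rate × τ / F = 98 × 8 / 0.3 = 2613 mg

2610 mg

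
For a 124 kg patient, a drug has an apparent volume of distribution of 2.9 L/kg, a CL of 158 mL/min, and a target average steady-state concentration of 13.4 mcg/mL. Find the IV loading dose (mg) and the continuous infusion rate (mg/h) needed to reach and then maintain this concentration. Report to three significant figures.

Total Vd = 2.9 × 124 = 359.6 L
Loading: fill Vd to C_target → 359.6 L × 13.4 mg/L = 4819 mg
CL = 158 mL/min = 158 × 0.06 = 9.480 L/h
Infusion rate = 9.480 L/h × 13.4 mg/L = 127.0 mg/h

(a) 4820 mg; (b) 127 mg/h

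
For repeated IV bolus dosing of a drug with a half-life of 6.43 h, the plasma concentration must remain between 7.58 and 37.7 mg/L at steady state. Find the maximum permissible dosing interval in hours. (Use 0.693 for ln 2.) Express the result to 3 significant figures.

k = 0.693 / t½ = 0.693 / 6.43 = 0.1078 h⁻¹
Between IV bolus doses, concentration decays as C = C₀·e^(−kτ), so C_peak/C_trough = e^(kτ).
τ_max = ln(C_peak/C_trough) / k = ln(37.7/7.58) / 0.1078 = 1.604 / 0.1078 = 14.88 h

14.9 h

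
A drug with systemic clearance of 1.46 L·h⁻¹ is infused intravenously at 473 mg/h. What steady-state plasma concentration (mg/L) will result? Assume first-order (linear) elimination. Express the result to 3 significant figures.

324 mg/L

Css = rate / CL = 473 / 1.460 = 324.0 mg/L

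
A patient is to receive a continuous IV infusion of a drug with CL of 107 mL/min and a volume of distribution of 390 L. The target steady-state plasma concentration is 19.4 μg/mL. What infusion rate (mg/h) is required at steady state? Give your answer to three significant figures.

Convert clearance: 107 mL/min × 60 min/h ÷ 1000 mL/L = 6.420 L/h
Infusion rate = CL · Css = 6.420 L/h × 19.4 mg/L = 124.5 mg/h

125 mg/h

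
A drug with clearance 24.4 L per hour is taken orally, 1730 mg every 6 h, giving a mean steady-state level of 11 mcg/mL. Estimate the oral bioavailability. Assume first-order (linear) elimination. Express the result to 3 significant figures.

0.931

F·D/τ = CL·Css at steady state → F = CL·Css·τ / D.
F = 24.4 × 11 × 6 / 1730 = 0.931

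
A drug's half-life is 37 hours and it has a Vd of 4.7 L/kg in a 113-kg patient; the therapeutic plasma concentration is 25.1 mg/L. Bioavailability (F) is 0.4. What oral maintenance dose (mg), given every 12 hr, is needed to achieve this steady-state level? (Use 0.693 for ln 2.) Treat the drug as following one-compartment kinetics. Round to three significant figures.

7490 mg

Vd = 4.7 L/kg × 113 kg = 531.1 L
k = 0.693/37 = 0.01873 h⁻¹, so CL = k·Vd = 0.01873 × 531.1 = 9.948 L/h
D = CL × Css × τ / F = 9.948 × 25.1 × 12 / 0.4 = 7491 mg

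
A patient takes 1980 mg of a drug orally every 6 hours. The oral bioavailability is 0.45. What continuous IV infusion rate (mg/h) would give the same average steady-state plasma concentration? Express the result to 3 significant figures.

Equivalent systemic input: infusion rate = F·D/τ.
Rate = 0.45 × 1980 / 6 = 148.5 mg/h

149 mg/h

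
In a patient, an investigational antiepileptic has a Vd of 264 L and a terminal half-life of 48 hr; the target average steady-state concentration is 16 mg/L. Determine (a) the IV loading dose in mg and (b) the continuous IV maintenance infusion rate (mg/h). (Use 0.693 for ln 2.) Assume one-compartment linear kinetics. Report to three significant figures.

LD = Vd × C = 264.0 × 16 = 4224 mg
CL = 0.693 × Vd / t½ = 0.693 × 264.0 / 48 = 3.812 L/h
Infusion rate = CL × Css = 3.812 × 16 = 60.99 mg/h

(a) 4220 mg; (b) 61.0 mg/h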